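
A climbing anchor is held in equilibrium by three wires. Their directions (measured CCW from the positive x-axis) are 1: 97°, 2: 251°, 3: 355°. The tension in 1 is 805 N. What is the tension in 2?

T_2 ≈ 812 N

Resolve: ΣF_x = 805 cos 97° + T_2 cos 251° + T_3 cos 355° = 0.
        ΣF_y = 805 sin 97° + T_2 sin 251° + T_3 sin 355° = 0.
The known terms sum to (-98.1, 799) N, so -0.3256 T_2 + 0.9962 T_3 = 98.1 and -0.9455 T_2 − 0.0872 T_3 = -799.
Solving simultaneously: T_2 = 811.5 N, T_3 = 363.7 N.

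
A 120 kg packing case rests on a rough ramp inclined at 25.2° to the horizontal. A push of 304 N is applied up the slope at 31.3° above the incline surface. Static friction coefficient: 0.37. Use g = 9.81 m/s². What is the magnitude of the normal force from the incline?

Axes along / perpendicular to the incline. W sin 25.2° = 501.2 N down-slope; W cos 25.2° = 1065 N into the surface.
Perpendicular: N = W cos 25.2° − P sin 31.3° = 1065 − 157.9 = 907.2 N.
Along incline: P cos 31.3° + f = W sin 25.2° (friction acts up-slope) → f = 501.2 − 259.8 = 241.5 N.
|f| = 241.5 N ≤ μN = 335.7 N, so the packing case is indeed static.

N ≈ 907 N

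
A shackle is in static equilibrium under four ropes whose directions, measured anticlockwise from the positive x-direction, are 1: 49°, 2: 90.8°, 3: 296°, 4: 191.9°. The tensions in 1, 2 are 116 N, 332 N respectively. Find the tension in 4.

Resolve: ΣF_x = 116 cos 49° + 332 cos 90.8° + T_3 cos 296° + T_4 cos 191.9° = 0.
        ΣF_y = 116 sin 49° + 332 sin 90.8° + T_3 sin 296° + T_4 sin 191.9° = 0.
The known terms sum to (71.47, 419.5) N, so 0.4384 T_3 − 0.9785 T_4 = -71.47 and -0.8988 T_3 − 0.2062 T_4 = -419.5.
Solving simultaneously: T_3 = 408.1 N, T_4 = 255.8 N.

T_4 ≈ 256 N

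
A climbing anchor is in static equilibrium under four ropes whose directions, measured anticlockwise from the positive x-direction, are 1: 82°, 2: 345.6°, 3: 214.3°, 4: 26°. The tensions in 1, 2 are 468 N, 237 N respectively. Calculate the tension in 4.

Resolve: ΣF_x = 468 cos 82° + 237 cos 345.6° + T_3 cos 214.3° + T_4 cos 26° = 0.
        ΣF_y = 468 sin 82° + 237 sin 345.6° + T_3 sin 214.3° + T_4 sin 26° = 0.
The known terms sum to (294.7, 404.5) N, so -0.8261 T_3 + 0.8988 T_4 = -294.7 and -0.5635 T_3 + 0.4384 T_4 = -404.5.
Solving simultaneously: T_3 = 1624 N, T_4 = 1164 N.

T_4 ≈ 1160 N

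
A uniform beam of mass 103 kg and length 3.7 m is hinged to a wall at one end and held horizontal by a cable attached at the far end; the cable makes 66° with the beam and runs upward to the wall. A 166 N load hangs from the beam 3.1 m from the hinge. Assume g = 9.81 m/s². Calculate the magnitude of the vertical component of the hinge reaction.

Take torques about the hinge: T sin 66° · 3.7 = 103×9.81×1.85 + 166×3.1 = 2383.9 N·m.
So T = 2383.9 / (0.9135 × 3.7) = 705.27 N.
ΣF_y = 0: H_y = (103×9.81 + 166) − T sin 66° = 1176.4 − 644.3 = 532.13 N.

|H_y| ≈ 532 N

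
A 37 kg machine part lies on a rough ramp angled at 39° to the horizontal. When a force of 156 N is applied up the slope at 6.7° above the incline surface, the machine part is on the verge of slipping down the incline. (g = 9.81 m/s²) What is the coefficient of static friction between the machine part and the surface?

On the verge of sliding down the incline, friction is at its maximum μN and acts up the slope.
Perpendicular to incline: N = W cos 39° − P sin 6.7° = 282.1 − 18.2 = 263.9 N.
Along incline: P cos 6.7° + μN = W sin 39° → μ = (W sin 39° − P cos 6.7°) / N = 0.2785.

μ ≈ 0.278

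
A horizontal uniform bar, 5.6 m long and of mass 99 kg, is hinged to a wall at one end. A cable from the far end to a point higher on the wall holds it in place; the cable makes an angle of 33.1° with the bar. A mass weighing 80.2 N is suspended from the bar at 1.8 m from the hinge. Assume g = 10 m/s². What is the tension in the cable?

Take torques about the hinge: T sin 33.1° · 5.6 = 99×10×2.8 + 80.2×1.8 = 2916.4 N·m.
So T = 2916.4 / (0.5461 × 5.6) = 953.63 N.

T ≈ 954 N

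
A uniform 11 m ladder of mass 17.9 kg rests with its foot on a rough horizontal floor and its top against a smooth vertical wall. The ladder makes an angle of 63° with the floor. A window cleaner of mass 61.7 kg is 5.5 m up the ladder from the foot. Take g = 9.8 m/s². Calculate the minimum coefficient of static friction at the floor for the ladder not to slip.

μ_min ≈ 0.255

ΣF_y = 0: N_floor = 17.9×9.8 + 61.7×9.8 = 780.08 N.
Torques about the foot: N_wall · 11 sin 63° = 17.9×9.8×5.5 cos 63° + 61.7×9.8×5.5 cos 63° → N_wall = 198.74 N.
ΣF_x = 0: f_floor = N_wall = 198.74 N.
μ_min = f_floor / N_floor = 198.74 / 780.08 = 0.2548.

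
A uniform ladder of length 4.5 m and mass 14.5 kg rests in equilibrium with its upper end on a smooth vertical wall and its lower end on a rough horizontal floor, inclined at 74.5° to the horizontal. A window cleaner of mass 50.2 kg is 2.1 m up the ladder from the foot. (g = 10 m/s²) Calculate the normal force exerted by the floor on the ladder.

N_floor ≈ 647 N

ΣF_y = 0: N_floor = 14.5×10 + 50.2×10 = 647 N.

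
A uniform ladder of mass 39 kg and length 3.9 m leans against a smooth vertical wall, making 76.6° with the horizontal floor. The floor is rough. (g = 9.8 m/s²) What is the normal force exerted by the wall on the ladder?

N_wall ≈ 45.5 N

Torques about the foot: N_wall · 3.9 sin 76.6° = 39×9.8×1.95 cos 76.6° → N_wall = 45.526 N.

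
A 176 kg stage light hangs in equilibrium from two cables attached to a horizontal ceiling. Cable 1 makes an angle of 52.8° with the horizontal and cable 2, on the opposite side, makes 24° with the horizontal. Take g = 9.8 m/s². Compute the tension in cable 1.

T_1 ≈ 1620 N

Weight W = 176 × 9.8 = 1725 N acts straight down.
Horizontal: T_1 cos 52.8° = T_2 cos 24°  →  T_2 = 0.6618 T_1.
Vertical: T_1 sin 52.8° + T_2 sin 24° = 1725.
Substituting the horizontal relation into the vertical equation gives 1.066 T_1 = 1725, so T_1 = 1618 N.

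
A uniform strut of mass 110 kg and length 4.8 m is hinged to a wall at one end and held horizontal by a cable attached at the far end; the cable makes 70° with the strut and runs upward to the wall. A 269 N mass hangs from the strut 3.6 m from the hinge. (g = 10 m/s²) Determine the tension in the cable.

T ≈ 800 N

Take torques about the hinge: T sin 70° · 4.8 = 110×10×2.4 + 269×3.6 = 3608.4 N·m.
So T = 3608.4 / (0.9397 × 4.8) = 800 N.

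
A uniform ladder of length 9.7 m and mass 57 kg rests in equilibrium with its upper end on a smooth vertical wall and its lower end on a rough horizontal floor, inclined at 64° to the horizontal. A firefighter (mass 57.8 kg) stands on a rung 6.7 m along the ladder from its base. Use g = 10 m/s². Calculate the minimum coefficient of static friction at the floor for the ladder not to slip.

μ_min ≈ 0.291

ΣF_y = 0: N_floor = 57×10 + 57.8×10 = 1148 N.
Torques about the foot: N_wall · 9.7 sin 64° = 57×10×4.85 cos 64° + 57.8×10×6.7 cos 64° → N_wall = 333.72 N.
ΣF_x = 0: f_floor = N_wall = 333.72 N.
μ_min = f_floor / N_floor = 333.72 / 1148 = 0.2907.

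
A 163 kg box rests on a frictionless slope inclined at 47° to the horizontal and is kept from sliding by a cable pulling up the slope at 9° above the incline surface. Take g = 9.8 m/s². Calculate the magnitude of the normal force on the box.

Take axes along and perpendicular to the incline. Weight components: W sin 47° = 1168 N down-slope, W cos 47° = 1089 N into the surface.
Along incline: T cos 9° = W sin 47° → T = 1183 N.
Perpendicular: N = W cos 47° − T sin 9° = 904.4 N.

N ≈ 904 N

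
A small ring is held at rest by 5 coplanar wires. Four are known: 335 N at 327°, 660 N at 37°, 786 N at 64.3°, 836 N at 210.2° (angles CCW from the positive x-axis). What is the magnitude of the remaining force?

F ≈ 659 N

Sum the known components: ΣF_x = 426.4 N, ΣF_y = 502.5 N.
For equilibrium the remaining force must supply (−ΣF_x, −ΣF_y) = (-426.4, -502.5) N.
Magnitude = √((-426.4)² + (-502.5)²) = 659 N; direction = atan2(-502.5, -426.4) = 229.7°.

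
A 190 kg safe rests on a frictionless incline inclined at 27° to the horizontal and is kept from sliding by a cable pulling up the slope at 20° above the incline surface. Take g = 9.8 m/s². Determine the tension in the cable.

Take axes along and perpendicular to the incline. Weight components: W sin 27° = 845.3 N down-slope, W cos 27° = 1659 N into the surface.
Along incline: T cos 20° = W sin 27° → T = 899.6 N.
Perpendicular: N = W cos 27° − T sin 20° = 1351 N.

T ≈ 900 N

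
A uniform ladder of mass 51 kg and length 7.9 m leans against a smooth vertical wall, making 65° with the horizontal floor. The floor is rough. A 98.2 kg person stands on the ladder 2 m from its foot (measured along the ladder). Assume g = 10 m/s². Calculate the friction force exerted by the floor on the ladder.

Torques about the foot: N_wall · 7.9 sin 65° = 51×10×3.95 cos 65° + 98.2×10×2 cos 65° → N_wall = 234.84 N.
ΣF_x = 0: f_floor = N_wall = 234.84 N.

f ≈ 235 N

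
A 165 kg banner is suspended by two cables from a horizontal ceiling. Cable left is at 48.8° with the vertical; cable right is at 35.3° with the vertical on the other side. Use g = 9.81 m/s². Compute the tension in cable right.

Angles from the horizontal: cable left is 90° − 48.8° = 41.2°, cable right is 90° − 35.3° = 54.7°.
Weight W = 165 × 9.81 = 1619 N acts straight down.
Horizontal: T_left cos 41.2° = T_right cos 54.7°  →  T_left = 0.768 T_right.
Vertical: T_left sin 41.2° + T_right sin 54.7° = 1619.
Substituting the horizontal relation into the vertical equation gives 1.322 T_right = 1619, so T_right = 1224 N.

T_right ≈ 1220 N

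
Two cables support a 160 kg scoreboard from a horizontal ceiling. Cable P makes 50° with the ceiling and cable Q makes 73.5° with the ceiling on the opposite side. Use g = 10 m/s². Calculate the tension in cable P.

Weight W = 160 × 10 = 1600 N acts straight down.
Horizontal: T_P cos 50° = T_Q cos 73.5°  →  T_Q = 2.263 T_P.
Vertical: T_P sin 50° + T_Q sin 73.5° = 1600.
Substituting the horizontal relation into the vertical equation gives 2.936 T_P = 1600, so T_P = 544.9 N.

T_P ≈ 545 N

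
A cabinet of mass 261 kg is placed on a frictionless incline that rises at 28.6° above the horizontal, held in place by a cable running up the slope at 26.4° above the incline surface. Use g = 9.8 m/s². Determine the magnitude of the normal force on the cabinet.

Take axes along and perpendicular to the incline. Weight components: W sin 28.6° = 1224 N down-slope, W cos 28.6° = 2246 N into the surface.
Along incline: T cos 26.4° = W sin 28.6° → T = 1367 N.
Perpendicular: N = W cos 28.6° − T sin 26.4° = 1638 N.

N ≈ 1640 N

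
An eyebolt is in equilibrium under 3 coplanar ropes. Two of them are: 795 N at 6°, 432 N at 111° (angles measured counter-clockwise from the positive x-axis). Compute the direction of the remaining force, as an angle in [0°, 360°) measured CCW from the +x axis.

Sum the known components: ΣF_x = 635.8 N, ΣF_y = 486.4 N.
For equilibrium the remaining force must supply (−ΣF_x, −ΣF_y) = (-635.8, -486.4) N.
Magnitude = √((-635.8)² + (-486.4)²) = 800.5 N; direction = atan2(-486.4, -635.8) = 217.4°.

θ ≈ 217°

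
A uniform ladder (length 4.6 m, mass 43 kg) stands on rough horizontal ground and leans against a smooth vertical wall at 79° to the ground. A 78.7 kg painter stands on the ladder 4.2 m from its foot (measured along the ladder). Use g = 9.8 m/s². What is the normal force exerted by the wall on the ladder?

N_wall ≈ 178 N

Torques about the foot: N_wall · 4.6 sin 79° = 43×9.8×2.3 cos 79° + 78.7×9.8×4.2 cos 79° → N_wall = 177.84 N.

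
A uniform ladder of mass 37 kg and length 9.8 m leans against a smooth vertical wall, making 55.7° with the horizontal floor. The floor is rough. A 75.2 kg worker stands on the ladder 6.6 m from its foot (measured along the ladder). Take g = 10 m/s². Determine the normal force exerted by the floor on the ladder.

N_floor ≈ 1120 N

ΣF_y = 0: N_floor = 37×10 + 75.2×10 = 1122 N.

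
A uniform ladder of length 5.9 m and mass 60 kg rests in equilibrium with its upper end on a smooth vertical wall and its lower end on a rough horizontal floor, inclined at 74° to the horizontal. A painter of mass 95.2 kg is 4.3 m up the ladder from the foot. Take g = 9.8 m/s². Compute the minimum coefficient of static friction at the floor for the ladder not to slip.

μ_min ≈ 0.184

ΣF_y = 0: N_floor = 60×9.8 + 95.2×9.8 = 1521 N.
Torques about the foot: N_wall · 5.9 sin 74° = 60×9.8×2.95 cos 74° + 95.2×9.8×4.3 cos 74° → N_wall = 279.28 N.
ΣF_x = 0: f_floor = N_wall = 279.28 N.
μ_min = f_floor / N_floor = 279.28 / 1521 = 0.1836.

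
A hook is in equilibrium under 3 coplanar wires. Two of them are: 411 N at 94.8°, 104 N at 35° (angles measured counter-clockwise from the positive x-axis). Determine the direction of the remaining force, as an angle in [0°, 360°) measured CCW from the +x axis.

Sum the known components: ΣF_x = 50.8 N, ΣF_y = 469.2 N.
For equilibrium the remaining force must supply (−ΣF_x, −ΣF_y) = (-50.8, -469.2) N.
Magnitude = √((-50.8)² + (-469.2)²) = 472 N; direction = atan2(-469.2, -50.8) = 263.8°.

θ ≈ 264°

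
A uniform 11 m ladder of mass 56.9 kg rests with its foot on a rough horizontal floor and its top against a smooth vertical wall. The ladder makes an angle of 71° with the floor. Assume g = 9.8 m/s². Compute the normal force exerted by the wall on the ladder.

N_wall ≈ 96 N

Torques about the foot: N_wall · 11 sin 71° = 56.9×9.8×5.5 cos 71° → N_wall = 96.002 N.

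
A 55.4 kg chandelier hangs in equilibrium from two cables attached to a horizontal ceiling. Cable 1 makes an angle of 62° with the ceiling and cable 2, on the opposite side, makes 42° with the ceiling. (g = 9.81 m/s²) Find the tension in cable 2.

T_2 ≈ 263 N

Weight W = 55.4 × 9.81 = 543.5 N acts straight down.
Horizontal: T_1 cos 62° = T_2 cos 42°  →  T_1 = 1.583 T_2.
Vertical: T_1 sin 62° + T_2 sin 42° = 543.5.
Substituting the horizontal relation into the vertical equation gives 2.067 T_2 = 543.5, so T_2 = 263 N.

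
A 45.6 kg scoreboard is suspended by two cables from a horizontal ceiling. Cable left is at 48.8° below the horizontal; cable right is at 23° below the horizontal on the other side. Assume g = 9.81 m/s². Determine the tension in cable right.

T_right ≈ 310 N

Weight W = 45.6 × 9.81 = 447.3 N acts straight down.
Horizontal: T_left cos 48.8° = T_right cos 23°  →  T_left = 1.397 T_right.
Vertical: T_left sin 48.8° + T_right sin 23° = 447.3.
Substituting the horizontal relation into the vertical equation gives 1.442 T_right = 447.3, so T_right = 310.2 N.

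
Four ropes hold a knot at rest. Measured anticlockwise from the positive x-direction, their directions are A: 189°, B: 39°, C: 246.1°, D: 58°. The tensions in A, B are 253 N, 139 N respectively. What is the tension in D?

Resolve: ΣF_x = 253 cos 189° + 139 cos 39° + T_C cos 246.1° + T_D cos 58° = 0.
        ΣF_y = 253 sin 189° + 139 sin 39° + T_C sin 246.1° + T_D sin 58° = 0.
The known terms sum to (-141.9, 47.9) N, so -0.4051 T_C + 0.5299 T_D = 141.9 and -0.9143 T_C + 0.8480 T_D = -47.9.
Solving simultaneously: T_C = 1034 N, T_D = 1058 N.

T_D ≈ 1060 N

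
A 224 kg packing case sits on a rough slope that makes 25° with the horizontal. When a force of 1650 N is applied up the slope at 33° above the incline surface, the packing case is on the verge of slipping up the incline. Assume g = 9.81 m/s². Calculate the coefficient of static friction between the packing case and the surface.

μ ≈ 0.416

On the verge of sliding up the incline, friction is at its maximum μN and acts down the slope.
Perpendicular to incline: N = W cos 25° − P sin 33° = 1992 − 898.7 = 1093 N.
Along incline: P cos 33° − μN = W sin 25° → μ = −(W sin 25° − P cos 33°) / N = 0.4164.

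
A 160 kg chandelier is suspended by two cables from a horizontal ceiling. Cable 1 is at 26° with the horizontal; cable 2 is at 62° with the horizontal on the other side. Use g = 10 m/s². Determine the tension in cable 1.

Weight W = 160 × 10 = 1600 N acts straight down.
Horizontal: T_1 cos 26° = T_2 cos 62°  →  T_2 = 1.914 T_1.
Vertical: T_1 sin 26° + T_2 sin 62° = 1600.
Substituting the horizontal relation into the vertical equation gives 2.129 T_1 = 1600, so T_1 = 751.6 N.

T_1 ≈ 752 N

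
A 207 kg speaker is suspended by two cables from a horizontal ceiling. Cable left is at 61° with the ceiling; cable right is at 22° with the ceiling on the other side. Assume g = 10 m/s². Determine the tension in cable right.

T_right ≈ 1010 N

Weight W = 207 × 10 = 2070 N acts straight down.
Horizontal: T_left cos 61° = T_right cos 22°  →  T_left = 1.912 T_right.
Vertical: T_left sin 61° + T_right sin 22° = 2070.
Substituting the horizontal relation into the vertical equation gives 2.047 T_right = 2070, so T_right = 1011 N.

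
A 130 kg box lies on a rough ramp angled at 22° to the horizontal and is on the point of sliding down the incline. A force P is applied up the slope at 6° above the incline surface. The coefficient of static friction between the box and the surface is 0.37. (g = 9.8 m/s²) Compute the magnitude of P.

P ≈ 42 N

On the verge of sliding down the incline, friction equals μN and acts up the slope.
Perpendicular: N + P sin 6° = W cos 22° = 1181 N.
Along incline: P cos 6° + μN = W sin 22° with W sin 22° = 477.2 N.
Solving the pair for P and N: P = 42.05 N, N = 1177 N (and f = μN = 435.4 N).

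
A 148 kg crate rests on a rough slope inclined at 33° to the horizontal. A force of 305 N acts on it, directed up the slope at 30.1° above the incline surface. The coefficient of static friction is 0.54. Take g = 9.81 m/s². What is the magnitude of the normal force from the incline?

Axes along / perpendicular to the incline. W sin 33° = 790.8 N down-slope; W cos 33° = 1218 N into the surface.
Perpendicular: N = W cos 33° − P sin 30.1° = 1218 − 153 = 1065 N.
Along incline: P cos 30.1° + f = W sin 33° (friction acts up-slope) → f = 790.8 − 263.9 = 526.9 N.
|f| = 526.9 N ≤ μN = 574.9 N, so the crate is indeed static.

N ≈ 1060 N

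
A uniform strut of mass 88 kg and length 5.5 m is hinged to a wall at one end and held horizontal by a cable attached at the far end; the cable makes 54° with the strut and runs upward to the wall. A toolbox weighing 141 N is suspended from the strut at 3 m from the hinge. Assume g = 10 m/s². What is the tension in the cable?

Take torques about the hinge: T sin 54° · 5.5 = 88×10×2.75 + 141×3 = 2843 N·m.
So T = 2843 / (0.8090 × 5.5) = 638.93 N.

T ≈ 639 N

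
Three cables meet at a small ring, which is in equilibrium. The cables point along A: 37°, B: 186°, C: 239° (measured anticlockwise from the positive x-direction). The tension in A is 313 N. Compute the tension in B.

Resolve: ΣF_x = 313 cos 37° + T_B cos 186° + T_C cos 239° = 0.
        ΣF_y = 313 sin 37° + T_B sin 186° + T_C sin 239° = 0.
The known terms sum to (250, 188.4) N, so -0.9945 T_B − 0.5150 T_C = -250 and -0.1045 T_B − 0.8572 T_C = -188.4.
Solving simultaneously: T_B = 146.8 N, T_C = 201.9 N.

T_B ≈ 147 N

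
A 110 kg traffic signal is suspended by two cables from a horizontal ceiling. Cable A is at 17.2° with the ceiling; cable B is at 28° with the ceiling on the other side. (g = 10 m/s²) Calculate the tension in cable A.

Weight W = 110 × 10 = 1100 N acts straight down.
Horizontal: T_A cos 17.2° = T_B cos 28°  →  T_B = 1.082 T_A.
Vertical: T_A sin 17.2° + T_B sin 28° = 1100.
Substituting the horizontal relation into the vertical equation gives 0.8036 T_A = 1100, so T_A = 1369 N.

T_A ≈ 1370 N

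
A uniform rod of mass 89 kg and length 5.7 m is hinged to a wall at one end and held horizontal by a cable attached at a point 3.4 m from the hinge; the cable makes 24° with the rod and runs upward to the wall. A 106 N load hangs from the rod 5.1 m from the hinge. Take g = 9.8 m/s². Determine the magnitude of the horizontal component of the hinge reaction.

H_x ≈ 2000 N

Take torques about the hinge: T sin 24° · 3.4 = 89×9.8×2.85 + 106×5.1 = 3026.4 N·m.
So T = 3026.4 / (0.4067 × 3.4) = 2188.4 N.
ΣF_x = 0: H_x = T cos 24° = 1999.2 N.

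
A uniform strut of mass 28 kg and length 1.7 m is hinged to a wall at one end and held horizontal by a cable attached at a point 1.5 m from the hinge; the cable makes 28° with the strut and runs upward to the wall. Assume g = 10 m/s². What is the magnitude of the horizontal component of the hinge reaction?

Take torques about the hinge: T sin 28° · 1.5 = 28×10×0.85 = 238 N·m.
So T = 238 / (0.4695 × 1.5) = 337.97 N.
ΣF_x = 0: H_x = T cos 28° = 298.41 N.

H_x ≈ 298 N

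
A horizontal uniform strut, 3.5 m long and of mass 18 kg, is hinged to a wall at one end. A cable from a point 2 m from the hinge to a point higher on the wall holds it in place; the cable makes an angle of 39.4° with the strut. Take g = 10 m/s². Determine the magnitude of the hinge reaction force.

|H| ≈ 193 N

Take torques about the hinge: T sin 39.4° · 2 = 18×10×1.75 = 315 N·m.
So T = 315 / (0.6347 × 2) = 248.14 N.
ΣF_x = 0: H_x = T cos 39.4° = 191.74 N.
ΣF_y = 0: H_y = (18×10) − T sin 39.4° = 180 − 157.5 = 22.5 N.
|H| = √(H_x² + H_y²) = √((191.74)² + (22.5)²) = 193.06 N.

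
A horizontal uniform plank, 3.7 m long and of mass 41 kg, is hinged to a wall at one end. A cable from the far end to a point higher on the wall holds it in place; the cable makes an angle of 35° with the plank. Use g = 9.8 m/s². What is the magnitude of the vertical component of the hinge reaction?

Take torques about the hinge: T sin 35° · 3.7 = 41×9.8×1.85 = 743.33 N·m.
So T = 743.33 / (0.5736 × 3.7) = 350.26 N.
ΣF_y = 0: H_y = (41×9.8) − T sin 35° = 401.8 − 200.9 = 200.9 N.

|H_y| ≈ 201 N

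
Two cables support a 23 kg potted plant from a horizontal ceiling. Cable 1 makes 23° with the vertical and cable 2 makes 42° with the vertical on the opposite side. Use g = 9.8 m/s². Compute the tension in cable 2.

Angles from the horizontal: cable 1 is 90° − 23° = 67°, cable 2 is 90° − 42° = 48°.
Weight W = 23 × 9.8 = 225.4 N acts straight down.
Horizontal: T_1 cos 67° = T_2 cos 48°  →  T_1 = 1.713 T_2.
Vertical: T_1 sin 67° + T_2 sin 48° = 225.4.
Substituting the horizontal relation into the vertical equation gives 2.32 T_2 = 225.4, so T_2 = 97.18 N.

T_2 ≈ 97.2 N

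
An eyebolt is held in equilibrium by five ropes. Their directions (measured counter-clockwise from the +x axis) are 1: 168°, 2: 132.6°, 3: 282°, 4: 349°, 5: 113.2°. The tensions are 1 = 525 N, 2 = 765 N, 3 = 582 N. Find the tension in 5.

T_5 ≈ 87.8 N

Resolve: ΣF_x = 525 cos 168° + 765 cos 132.6° + 582 cos 282° + T_4 cos 349° + T_5 cos 113.2° = 0.
        ΣF_y = 525 sin 168° + 765 sin 132.6° + 582 sin 282° + T_4 sin 349° + T_5 sin 113.2° = 0.
The known terms sum to (-910.3, 103) N, so 0.9816 T_4 − 0.3939 T_5 = 910.3 and -0.1908 T_4 + 0.9191 T_5 = -103.
Solving simultaneously: T_4 = 962.6 N, T_5 = 87.79 N.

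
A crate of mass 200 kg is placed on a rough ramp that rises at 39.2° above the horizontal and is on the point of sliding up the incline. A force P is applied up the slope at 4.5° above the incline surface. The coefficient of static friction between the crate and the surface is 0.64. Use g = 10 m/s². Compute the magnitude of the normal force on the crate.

On the verge of sliding up the incline, friction equals μN and acts down the slope.
Perpendicular: N + P sin 4.5° = W cos 39.2° = 1550 N.
Along incline: P cos 4.5° = W sin 39.2° + μN  with W sin 39.2° = 1264 N.
Solving the pair for P and N: P = 2154 N, N = 1381 N (and f = μN = 883.7 N).

N ≈ 1380 N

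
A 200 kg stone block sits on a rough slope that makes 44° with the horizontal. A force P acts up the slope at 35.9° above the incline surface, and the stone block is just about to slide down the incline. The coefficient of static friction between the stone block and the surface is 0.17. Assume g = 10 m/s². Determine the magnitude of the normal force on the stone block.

N ≈ 494 N

On the verge of sliding down the incline, friction equals μN and acts up the slope.
Perpendicular: N + P sin 35.9° = W cos 44° = 1439 N.
Along incline: P cos 35.9° + μN = W sin 44° with W sin 44° = 1389 N.
Solving the pair for P and N: P = 1611 N, N = 493.7 N (and f = μN = 83.94 N).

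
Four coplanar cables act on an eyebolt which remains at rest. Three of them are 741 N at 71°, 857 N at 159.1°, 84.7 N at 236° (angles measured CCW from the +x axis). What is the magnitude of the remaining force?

F ≈ 1120 N

Sum the known components: ΣF_x = -606.7 N, ΣF_y = 936.1 N.
For equilibrium the remaining force must supply (−ΣF_x, −ΣF_y) = (606.7, -936.1) N.
Magnitude = √((606.7)² + (-936.1)²) = 1116 N; direction = atan2(-936.1, 606.7) = 302.9°.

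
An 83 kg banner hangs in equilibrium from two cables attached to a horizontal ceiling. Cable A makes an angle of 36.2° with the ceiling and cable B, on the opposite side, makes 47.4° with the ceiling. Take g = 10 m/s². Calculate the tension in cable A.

Weight W = 83 × 10 = 830 N acts straight down.
Horizontal: T_A cos 36.2° = T_B cos 47.4°  →  T_B = 1.192 T_A.
Vertical: T_A sin 36.2° + T_B sin 47.4° = 830.
Substituting the horizontal relation into the vertical equation gives 1.468 T_A = 830, so T_A = 565.3 N.

T_A ≈ 565 N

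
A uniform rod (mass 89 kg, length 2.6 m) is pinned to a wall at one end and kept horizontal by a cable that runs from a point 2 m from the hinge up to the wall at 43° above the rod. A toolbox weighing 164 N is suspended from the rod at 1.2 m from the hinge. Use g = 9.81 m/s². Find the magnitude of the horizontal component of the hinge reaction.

Take torques about the hinge: T sin 43° · 2 = 89×9.81×1.3 + 164×1.2 = 1331.8 N·m.
So T = 1331.8 / (0.6820 × 2) = 976.41 N.
ΣF_x = 0: H_x = T cos 43° = 714.1 N.

H_x ≈ 714 N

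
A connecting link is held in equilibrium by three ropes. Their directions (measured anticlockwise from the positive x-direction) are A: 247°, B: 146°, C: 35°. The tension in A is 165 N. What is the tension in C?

T_C ≈ 173 N

Resolve: ΣF_x = 165 cos 247° + T_B cos 146° + T_C cos 35° = 0.
        ΣF_y = 165 sin 247° + T_B sin 146° + T_C sin 35° = 0.
The known terms sum to (-64.47, -151.9) N, so -0.8290 T_B + 0.8192 T_C = 64.47 and 0.5592 T_B + 0.5736 T_C = 151.9.
Solving simultaneously: T_B = 93.66 N, T_C = 173.5 N.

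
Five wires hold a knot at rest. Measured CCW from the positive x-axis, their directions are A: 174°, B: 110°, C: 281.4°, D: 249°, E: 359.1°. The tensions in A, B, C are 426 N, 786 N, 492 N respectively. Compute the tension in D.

Resolve: ΣF_x = 426 cos 174° + 786 cos 110° + 492 cos 281.4° + T_D cos 249° + T_E cos 359.1° = 0.
        ΣF_y = 426 sin 174° + 786 sin 110° + 492 sin 281.4° + T_D sin 249° + T_E sin 359.1° = 0.
The known terms sum to (-595.2, 300.8) N, so -0.3584 T_D + 0.9999 T_E = 595.2 and -0.9336 T_D − 0.0157 T_E = -300.8.
Solving simultaneously: T_D = 310.3 N, T_E = 706.6 N.

T_D ≈ 310 N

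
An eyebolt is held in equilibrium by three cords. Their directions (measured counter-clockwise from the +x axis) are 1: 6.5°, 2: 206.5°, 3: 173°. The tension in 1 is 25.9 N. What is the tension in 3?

Resolve: ΣF_x = 25.9 cos 6.5° + T_2 cos 206.5° + T_3 cos 173° = 0.
        ΣF_y = 25.9 sin 6.5° + T_2 sin 206.5° + T_3 sin 173° = 0.
The known terms sum to (25.73, 2.932) N, so -0.8949 T_2 − 0.9925 T_3 = -25.73 and -0.4462 T_2 + 0.1219 T_3 = -2.932.
Solving simultaneously: T_2 = 10.95 N, T_3 = 16.05 N.

T_3 ≈ 16 N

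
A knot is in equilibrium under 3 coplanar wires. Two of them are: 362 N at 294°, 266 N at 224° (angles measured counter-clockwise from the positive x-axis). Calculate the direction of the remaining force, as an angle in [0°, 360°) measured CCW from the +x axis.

θ ≈ 85.1°

Sum the known components: ΣF_x = -44.11 N, ΣF_y = -515.5 N.
For equilibrium the remaining force must supply (−ΣF_x, −ΣF_y) = (44.11, 515.5) N.
Magnitude = √((44.11)² + (515.5)²) = 517.4 N; direction = atan2(515.5, 44.11) = 85.1°.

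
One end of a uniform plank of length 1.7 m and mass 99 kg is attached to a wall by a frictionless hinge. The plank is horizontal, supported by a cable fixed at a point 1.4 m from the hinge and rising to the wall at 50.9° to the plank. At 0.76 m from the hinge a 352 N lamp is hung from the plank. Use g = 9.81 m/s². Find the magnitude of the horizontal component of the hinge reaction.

Take torques about the hinge: T sin 50.9° · 1.4 = 99×9.81×0.85 + 352×0.76 = 1093 N·m.
So T = 1093 / (0.7760 × 1.4) = 1006 N.
ΣF_x = 0: H_x = T cos 50.9° = 634.49 N.

H_x ≈ 634 N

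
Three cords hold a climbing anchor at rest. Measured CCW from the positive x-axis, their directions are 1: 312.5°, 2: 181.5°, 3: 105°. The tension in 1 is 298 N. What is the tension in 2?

Resolve: ΣF_x = 298 cos 312.5° + T_2 cos 181.5° + T_3 cos 105° = 0.
        ΣF_y = 298 sin 312.5° + T_2 sin 181.5° + T_3 sin 105° = 0.
The known terms sum to (201.3, -219.7) N, so -0.9997 T_2 − 0.2588 T_3 = -201.3 and -0.0262 T_2 + 0.9659 T_3 = 219.7.
Solving simultaneously: T_2 = 141.5 N, T_3 = 231.3 N.

T_2 ≈ 142 N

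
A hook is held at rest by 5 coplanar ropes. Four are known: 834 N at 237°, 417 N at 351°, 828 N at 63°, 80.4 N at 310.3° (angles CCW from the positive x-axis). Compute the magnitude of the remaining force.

Sum the known components: ΣF_x = 385.5 N, ΣF_y = -88.25 N.
For equilibrium the remaining force must supply (−ΣF_x, −ΣF_y) = (-385.5, 88.25) N.
Magnitude = √((-385.5)² + (88.25)²) = 395.5 N; direction = atan2(88.25, -385.5) = 167.1°.

F ≈ 396 N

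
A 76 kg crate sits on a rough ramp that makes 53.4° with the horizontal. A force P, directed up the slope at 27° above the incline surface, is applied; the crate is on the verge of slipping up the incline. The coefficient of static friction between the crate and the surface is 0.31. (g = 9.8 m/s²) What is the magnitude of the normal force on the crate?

On the verge of sliding up the incline, friction equals μN and acts down the slope.
Perpendicular: N + P sin 27° = W cos 53.4° = 444.1 N.
Along incline: P cos 27° = W sin 53.4° + μN  with W sin 53.4° = 597.9 N.
Solving the pair for P and N: P = 713 N, N = 120.4 N (and f = μN = 37.32 N).

N ≈ 120 N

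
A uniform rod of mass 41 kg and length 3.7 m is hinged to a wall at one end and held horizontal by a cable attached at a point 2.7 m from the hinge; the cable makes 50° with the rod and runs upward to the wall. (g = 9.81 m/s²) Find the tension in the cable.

Take torques about the hinge: T sin 50° · 2.7 = 41×9.81×1.85 = 744.09 N·m.
So T = 744.09 / (0.7660 × 2.7) = 359.76 N.

T ≈ 360 N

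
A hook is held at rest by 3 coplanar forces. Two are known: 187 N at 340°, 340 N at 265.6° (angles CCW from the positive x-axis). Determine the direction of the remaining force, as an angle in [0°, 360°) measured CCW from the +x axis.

θ ≈ 110°

Sum the known components: ΣF_x = 149.6 N, ΣF_y = -403 N.
For equilibrium the remaining force must supply (−ΣF_x, −ΣF_y) = (-149.6, 403) N.
Magnitude = √((-149.6)² + (403)²) = 429.8 N; direction = atan2(403, -149.6) = 110.4°.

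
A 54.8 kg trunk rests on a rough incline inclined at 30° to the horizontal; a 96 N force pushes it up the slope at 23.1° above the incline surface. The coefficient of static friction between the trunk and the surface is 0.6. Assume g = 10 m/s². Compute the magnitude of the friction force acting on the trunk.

f ≈ 186 N

Axes along / perpendicular to the incline. W sin 30° = 274 N down-slope; W cos 30° = 474.6 N into the surface.
Perpendicular: N = W cos 30° − P sin 23.1° = 474.6 − 37.66 = 436.9 N.
Along incline: P cos 23.1° + f = W sin 30° (friction acts up-slope) → f = 274 − 88.3 = 185.7 N.
|f| = 185.7 N ≤ μN = 262.2 N, so the trunk is indeed static.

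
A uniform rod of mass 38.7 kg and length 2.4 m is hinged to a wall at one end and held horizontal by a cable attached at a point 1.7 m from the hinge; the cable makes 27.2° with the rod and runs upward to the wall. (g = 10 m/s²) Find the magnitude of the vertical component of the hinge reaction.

Take torques about the hinge: T sin 27.2° · 1.7 = 38.7×10×1.2 = 464.4 N·m.
So T = 464.4 / (0.4571 × 1.7) = 597.63 N.
ΣF_y = 0: H_y = (38.7×10) − T sin 27.2° = 387 − 273.18 = 113.82 N.

|H_y| ≈ 114 N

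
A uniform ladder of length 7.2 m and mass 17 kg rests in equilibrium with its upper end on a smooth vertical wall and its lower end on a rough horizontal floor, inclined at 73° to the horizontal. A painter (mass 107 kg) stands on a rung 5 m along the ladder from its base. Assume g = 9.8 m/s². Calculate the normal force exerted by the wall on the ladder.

Torques about the foot: N_wall · 7.2 sin 73° = 17×9.8×3.6 cos 73° + 107×9.8×5 cos 73° → N_wall = 248.1 N.

N_wall ≈ 248 N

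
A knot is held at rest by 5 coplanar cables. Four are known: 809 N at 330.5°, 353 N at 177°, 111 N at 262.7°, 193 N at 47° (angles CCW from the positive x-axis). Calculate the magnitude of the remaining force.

Sum the known components: ΣF_x = 469.1 N, ΣF_y = -348.8 N.
For equilibrium the remaining force must supply (−ΣF_x, −ΣF_y) = (-469.1, 348.8) N.
Magnitude = √((-469.1)² + (348.8)²) = 584.6 N; direction = atan2(348.8, -469.1) = 143.4°.

F ≈ 585 N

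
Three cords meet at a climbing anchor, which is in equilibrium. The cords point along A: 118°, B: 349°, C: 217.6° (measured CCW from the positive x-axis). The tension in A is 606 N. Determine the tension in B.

Resolve: ΣF_x = 606 cos 118° + T_B cos 349° + T_C cos 217.6° = 0.
        ΣF_y = 606 sin 118° + T_B sin 349° + T_C sin 217.6° = 0.
The known terms sum to (-284.5, 535.1) N, so 0.9816 T_B − 0.7923 T_C = 284.5 and -0.1908 T_B − 0.6101 T_C = -535.1.
Solving simultaneously: T_B = 796.6 N, T_C = 627.8 N.

T_B ≈ 797 N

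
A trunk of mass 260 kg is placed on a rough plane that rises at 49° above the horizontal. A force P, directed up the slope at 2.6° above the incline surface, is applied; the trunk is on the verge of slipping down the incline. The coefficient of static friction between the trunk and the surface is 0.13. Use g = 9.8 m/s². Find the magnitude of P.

On the verge of sliding down the incline, friction equals μN and acts up the slope.
Perpendicular: N + P sin 2.6° = W cos 49° = 1672 N.
Along incline: P cos 2.6° + μN = W sin 49° with W sin 49° = 1923 N.
Solving the pair for P and N: P = 1718 N, N = 1594 N (and f = μN = 207.2 N).

P ≈ 1720 N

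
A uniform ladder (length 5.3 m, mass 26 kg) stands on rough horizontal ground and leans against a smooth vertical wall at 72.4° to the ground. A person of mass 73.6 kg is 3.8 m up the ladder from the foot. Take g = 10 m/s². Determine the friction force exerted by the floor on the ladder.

Torques about the foot: N_wall · 5.3 sin 72.4° = 26×10×2.65 cos 72.4° + 73.6×10×3.8 cos 72.4° → N_wall = 208.63 N.
ΣF_x = 0: f_floor = N_wall = 208.63 N.

f ≈ 209 N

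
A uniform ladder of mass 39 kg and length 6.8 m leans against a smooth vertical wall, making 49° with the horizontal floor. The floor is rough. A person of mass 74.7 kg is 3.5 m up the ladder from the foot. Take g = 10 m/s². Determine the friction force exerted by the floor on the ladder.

f ≈ 504 N

Torques about the foot: N_wall · 6.8 sin 49° = 39×10×3.4 cos 49° + 74.7×10×3.5 cos 49° → N_wall = 503.74 N.
ΣF_x = 0: f_floor = N_wall = 503.74 N.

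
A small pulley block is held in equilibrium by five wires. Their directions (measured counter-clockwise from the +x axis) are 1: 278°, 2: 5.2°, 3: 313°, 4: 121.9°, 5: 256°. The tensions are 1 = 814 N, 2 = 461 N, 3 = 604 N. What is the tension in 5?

Resolve: ΣF_x = 814 cos 278° + 461 cos 5.2° + 604 cos 313° + T_4 cos 121.9° + T_5 cos 256° = 0.
        ΣF_y = 814 sin 278° + 461 sin 5.2° + 604 sin 313° + T_4 sin 121.9° + T_5 sin 256° = 0.
The known terms sum to (984.3, -1206) N, so -0.5284 T_4 − 0.2419 T_5 = -984.3 and 0.8490 T_4 − 0.9703 T_5 = 1206.
Solving simultaneously: T_4 = 1736 N, T_5 = 276.2 N.

T_5 ≈ 276 N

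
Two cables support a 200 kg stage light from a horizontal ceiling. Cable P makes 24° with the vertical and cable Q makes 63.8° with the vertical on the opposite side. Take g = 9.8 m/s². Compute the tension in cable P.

T_P ≈ 1760 N

Angles from the horizontal: cable P is 90° − 24° = 66°, cable Q is 90° − 63.8° = 26.2°.
Weight W = 200 × 9.8 = 1960 N acts straight down.
Horizontal: T_P cos 66° = T_Q cos 26.2°  →  T_Q = 0.4533 T_P.
Vertical: T_P sin 66° + T_Q sin 26.2° = 1960.
Substituting the horizontal relation into the vertical equation gives 1.114 T_P = 1960, so T_P = 1760 N.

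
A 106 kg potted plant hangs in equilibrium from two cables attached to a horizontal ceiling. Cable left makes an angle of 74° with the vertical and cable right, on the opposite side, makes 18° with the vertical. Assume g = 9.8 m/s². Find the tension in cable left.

Angles from the horizontal: cable left is 90° − 74° = 16°, cable right is 90° − 18° = 72°.
Weight W = 106 × 9.8 = 1039 N acts straight down.
Horizontal: T_left cos 16° = T_right cos 72°  →  T_right = 3.111 T_left.
Vertical: T_left sin 16° + T_right sin 72° = 1039.
Substituting the horizontal relation into the vertical equation gives 3.234 T_left = 1039, so T_left = 321.2 N.

T_left ≈ 321 N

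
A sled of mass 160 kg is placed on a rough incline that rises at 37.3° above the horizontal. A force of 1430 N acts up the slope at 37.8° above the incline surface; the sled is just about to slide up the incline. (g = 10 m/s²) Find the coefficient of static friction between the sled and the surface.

On the verge of sliding up the incline, friction is at its maximum μN and acts down the slope.
Perpendicular to incline: N = W cos 37.3° − P sin 37.8° = 1273 − 876.5 = 396.3 N.
Along incline: P cos 37.8° − μN = W sin 37.3° → μ = −(W sin 37.3° − P cos 37.8°) / N = 0.4046.

μ ≈ 0.405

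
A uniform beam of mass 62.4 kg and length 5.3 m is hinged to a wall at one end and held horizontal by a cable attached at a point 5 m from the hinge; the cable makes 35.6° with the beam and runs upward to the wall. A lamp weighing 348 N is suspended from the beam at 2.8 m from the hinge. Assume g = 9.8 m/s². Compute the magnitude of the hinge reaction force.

|H| ≈ 848 N

Take torques about the hinge: T sin 35.6° · 5 = 62.4×9.8×2.65 + 348×2.8 = 2594.9 N·m.
So T = 2594.9 / (0.5821 × 5) = 891.54 N.
ΣF_x = 0: H_x = T cos 35.6° = 724.91 N.
ΣF_y = 0: H_y = (62.4×9.8 + 348) − T sin 35.6° = 959.52 − 518.99 = 440.53 N.
|H| = √(H_x² + H_y²) = √((724.91)² + (440.53)²) = 848.27 N.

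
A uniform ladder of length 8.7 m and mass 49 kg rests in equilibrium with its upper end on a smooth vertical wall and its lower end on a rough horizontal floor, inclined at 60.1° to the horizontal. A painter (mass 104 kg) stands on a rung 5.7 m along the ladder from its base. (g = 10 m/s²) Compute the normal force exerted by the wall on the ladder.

Torques about the foot: N_wall · 8.7 sin 60.1° = 49×10×4.35 cos 60.1° + 104×10×5.7 cos 60.1° → N_wall = 532.69 N.

N_wall ≈ 533 N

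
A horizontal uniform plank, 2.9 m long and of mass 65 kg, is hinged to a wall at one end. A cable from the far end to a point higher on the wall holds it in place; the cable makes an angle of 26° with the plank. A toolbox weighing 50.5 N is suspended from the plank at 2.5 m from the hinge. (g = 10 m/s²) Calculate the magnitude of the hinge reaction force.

Take torques about the hinge: T sin 26° · 2.9 = 65×10×1.45 + 50.5×2.5 = 1068.8 N·m.
So T = 1068.8 / (0.4384 × 2.9) = 840.69 N.
ΣF_x = 0: H_x = T cos 26° = 755.61 N.
ΣF_y = 0: H_y = (65×10 + 50.5) − T sin 26° = 700.5 − 368.53 = 331.97 N.
|H| = √(H_x² + H_y²) = √((755.61)² + (331.97)²) = 825.31 N.

|H| ≈ 825 N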